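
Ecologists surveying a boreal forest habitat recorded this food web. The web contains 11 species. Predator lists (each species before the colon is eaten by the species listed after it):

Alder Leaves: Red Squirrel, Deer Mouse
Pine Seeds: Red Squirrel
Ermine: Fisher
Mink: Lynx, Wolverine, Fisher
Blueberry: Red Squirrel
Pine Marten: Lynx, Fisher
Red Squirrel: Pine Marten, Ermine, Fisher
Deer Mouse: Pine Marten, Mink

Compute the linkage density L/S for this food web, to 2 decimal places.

L/S = 1.36

There are L = 15 links among S = 11 species.
L/S = 15/11 = 1.3636 ≈ 1.36.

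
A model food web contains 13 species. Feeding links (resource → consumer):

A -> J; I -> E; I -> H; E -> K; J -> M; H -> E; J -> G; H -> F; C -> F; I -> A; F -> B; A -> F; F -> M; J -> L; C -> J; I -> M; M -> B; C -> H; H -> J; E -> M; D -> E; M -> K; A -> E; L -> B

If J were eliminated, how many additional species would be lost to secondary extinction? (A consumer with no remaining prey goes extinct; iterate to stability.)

Remove J.
Round 1: G (all prey gone), L (all prey gone) → extinct.
No further losses. Total secondary extinctions: 2.

2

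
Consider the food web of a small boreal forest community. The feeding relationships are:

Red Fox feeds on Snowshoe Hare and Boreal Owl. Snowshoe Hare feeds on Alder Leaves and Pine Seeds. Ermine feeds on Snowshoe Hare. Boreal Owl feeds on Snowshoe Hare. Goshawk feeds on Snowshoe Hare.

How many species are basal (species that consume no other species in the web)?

2

Basal species (no prey listed): Alder Leaves, Pine Seeds.
Count: 2.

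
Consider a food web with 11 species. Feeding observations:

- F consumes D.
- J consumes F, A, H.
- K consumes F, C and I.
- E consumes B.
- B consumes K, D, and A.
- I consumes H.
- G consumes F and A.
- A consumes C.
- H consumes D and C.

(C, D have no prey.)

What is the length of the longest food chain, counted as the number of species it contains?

One longest chain: C → H → I → K → B → E.
It has 6 species and 5 links.

6 species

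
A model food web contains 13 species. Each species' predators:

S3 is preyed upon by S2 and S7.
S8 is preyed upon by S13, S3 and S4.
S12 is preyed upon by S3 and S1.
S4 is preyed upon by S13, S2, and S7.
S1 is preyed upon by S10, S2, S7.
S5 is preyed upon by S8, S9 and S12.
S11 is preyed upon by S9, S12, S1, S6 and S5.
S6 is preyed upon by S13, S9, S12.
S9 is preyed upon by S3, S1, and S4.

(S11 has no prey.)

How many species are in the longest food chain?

One longest chain: S11 → S5 → S9 → S3 → S7.
It has 5 species and 4 links.

5 species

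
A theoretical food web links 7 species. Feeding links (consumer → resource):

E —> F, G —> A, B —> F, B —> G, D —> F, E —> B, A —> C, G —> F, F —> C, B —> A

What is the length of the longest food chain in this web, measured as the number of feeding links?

One longest chain: C → A → G → B → E.
It has 5 species and 4 links.

4 links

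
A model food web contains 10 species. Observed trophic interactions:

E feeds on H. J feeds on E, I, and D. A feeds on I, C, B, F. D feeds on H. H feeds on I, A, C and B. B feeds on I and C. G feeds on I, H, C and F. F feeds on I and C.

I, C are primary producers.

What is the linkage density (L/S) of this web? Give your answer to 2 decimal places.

L/S = 2.10

There are L = 21 links among S = 10 species.
L/S = 21/10 = 2.1000 ≈ 2.10.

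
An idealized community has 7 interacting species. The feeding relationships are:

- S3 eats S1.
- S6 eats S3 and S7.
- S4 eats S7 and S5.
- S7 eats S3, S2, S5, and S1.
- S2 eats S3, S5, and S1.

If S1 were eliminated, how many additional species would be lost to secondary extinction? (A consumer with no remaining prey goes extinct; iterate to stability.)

1

Remove S1.
Round 1: S3 (all prey gone) → extinct.
No further losses. Total secondary extinctions: 1.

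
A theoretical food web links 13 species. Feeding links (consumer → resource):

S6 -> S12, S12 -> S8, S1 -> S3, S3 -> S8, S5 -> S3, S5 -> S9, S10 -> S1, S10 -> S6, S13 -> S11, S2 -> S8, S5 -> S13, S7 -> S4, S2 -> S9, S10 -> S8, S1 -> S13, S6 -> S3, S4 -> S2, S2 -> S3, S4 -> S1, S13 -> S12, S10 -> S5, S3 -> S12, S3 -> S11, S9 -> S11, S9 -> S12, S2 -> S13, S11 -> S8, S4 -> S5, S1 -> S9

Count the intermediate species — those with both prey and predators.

10

Intermediate species (has both prey and predators): S11, S12, S9, S3, S13, S6, S5, S2, S1, S4.
Count: 10.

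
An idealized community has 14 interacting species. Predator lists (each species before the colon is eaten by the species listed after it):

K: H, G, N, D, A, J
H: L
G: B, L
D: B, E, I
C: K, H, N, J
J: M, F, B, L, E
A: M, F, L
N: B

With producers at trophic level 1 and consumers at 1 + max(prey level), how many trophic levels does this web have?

4

Producers (level 1): C.
C → K → G → B gives B level 4.
No species has a prey at level 4, so no species reaches level 5.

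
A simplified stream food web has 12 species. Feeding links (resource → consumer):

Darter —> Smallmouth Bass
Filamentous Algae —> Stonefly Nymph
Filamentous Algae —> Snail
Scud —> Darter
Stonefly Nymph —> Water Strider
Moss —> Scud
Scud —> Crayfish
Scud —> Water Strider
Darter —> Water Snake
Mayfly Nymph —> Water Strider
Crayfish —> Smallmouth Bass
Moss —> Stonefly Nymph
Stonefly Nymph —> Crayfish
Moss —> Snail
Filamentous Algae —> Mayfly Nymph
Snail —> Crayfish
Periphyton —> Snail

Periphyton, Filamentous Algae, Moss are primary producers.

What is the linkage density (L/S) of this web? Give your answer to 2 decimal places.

L/S = 1.42

There are L = 17 links among S = 12 species.
L/S = 17/12 = 1.4167 ≈ 1.42.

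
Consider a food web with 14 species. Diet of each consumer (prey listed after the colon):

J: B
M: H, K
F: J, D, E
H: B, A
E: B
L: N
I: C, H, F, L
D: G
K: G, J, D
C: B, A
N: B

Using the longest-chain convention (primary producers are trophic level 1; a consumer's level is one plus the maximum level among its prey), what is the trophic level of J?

B is a producer → level 1.
J eats B → level 2.

Trophic level 2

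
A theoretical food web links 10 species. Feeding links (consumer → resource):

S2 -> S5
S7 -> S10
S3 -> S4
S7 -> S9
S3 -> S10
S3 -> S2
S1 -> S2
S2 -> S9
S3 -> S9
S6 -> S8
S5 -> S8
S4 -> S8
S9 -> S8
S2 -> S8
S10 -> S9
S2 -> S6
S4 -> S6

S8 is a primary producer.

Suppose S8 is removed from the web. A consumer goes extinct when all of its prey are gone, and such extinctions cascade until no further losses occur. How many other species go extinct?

Remove S8.
Round 1: S6 (all prey gone), S9 (all prey gone), S5 (all prey gone) → extinct.
Round 2: S2 (all prey gone), S10 (all prey gone), S4 (all prey gone) → extinct.
Round 3: S3 (all prey gone), S7 (all prey gone), S1 (all prey gone) → extinct.
No further losses. Total secondary extinctions: 9.

9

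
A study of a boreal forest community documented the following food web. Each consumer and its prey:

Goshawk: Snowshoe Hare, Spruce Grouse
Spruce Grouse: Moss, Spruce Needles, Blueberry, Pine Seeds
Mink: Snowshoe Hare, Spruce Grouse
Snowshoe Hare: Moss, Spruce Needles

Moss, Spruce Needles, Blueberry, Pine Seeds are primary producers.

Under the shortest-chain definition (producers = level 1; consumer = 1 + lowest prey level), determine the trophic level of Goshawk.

Trophic level 3

Moss is a producer → level 1.
Snowshoe Hare eats Moss → level 2.
Goshawk eats Snowshoe Hare → level 3.
No prey of Goshawk is below level 2, so 3 is the minimum.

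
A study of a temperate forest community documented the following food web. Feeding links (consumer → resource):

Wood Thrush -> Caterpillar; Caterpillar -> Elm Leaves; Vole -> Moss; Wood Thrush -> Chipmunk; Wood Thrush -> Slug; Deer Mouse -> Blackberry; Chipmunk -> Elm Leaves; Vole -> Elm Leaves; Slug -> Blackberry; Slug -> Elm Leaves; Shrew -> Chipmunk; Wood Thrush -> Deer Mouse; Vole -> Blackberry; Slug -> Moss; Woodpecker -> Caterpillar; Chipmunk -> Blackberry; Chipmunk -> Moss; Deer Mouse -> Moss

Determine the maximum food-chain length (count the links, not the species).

One longest chain: Elm Leaves → Caterpillar → Woodpecker.
It has 3 species and 2 links.

2 links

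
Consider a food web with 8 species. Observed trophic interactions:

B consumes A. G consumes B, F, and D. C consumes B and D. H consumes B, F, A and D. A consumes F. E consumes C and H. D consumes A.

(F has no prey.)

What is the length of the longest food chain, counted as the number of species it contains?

One longest chain: F → A → B → H → E.
It has 5 species and 4 links.

5 species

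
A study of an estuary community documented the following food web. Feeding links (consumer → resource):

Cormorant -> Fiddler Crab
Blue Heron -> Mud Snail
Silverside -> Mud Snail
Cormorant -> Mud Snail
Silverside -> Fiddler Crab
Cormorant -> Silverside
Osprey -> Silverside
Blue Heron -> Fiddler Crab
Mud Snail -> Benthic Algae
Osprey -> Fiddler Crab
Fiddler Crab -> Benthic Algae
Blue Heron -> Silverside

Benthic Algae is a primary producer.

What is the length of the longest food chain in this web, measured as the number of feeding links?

One longest chain: Benthic Algae → Mud Snail → Silverside → Blue Heron.
It has 4 species and 3 links.

3 links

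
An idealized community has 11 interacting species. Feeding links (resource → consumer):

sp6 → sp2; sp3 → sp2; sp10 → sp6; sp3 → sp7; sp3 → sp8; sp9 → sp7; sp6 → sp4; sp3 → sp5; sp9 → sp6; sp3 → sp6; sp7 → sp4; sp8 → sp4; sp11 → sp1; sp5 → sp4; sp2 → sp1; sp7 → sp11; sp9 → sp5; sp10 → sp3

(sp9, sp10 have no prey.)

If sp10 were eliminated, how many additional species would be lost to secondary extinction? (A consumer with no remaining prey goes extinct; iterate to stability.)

Remove sp10.
Round 1: sp3 (all prey gone) → extinct.
Round 2: sp8 (all prey gone) → extinct.
No further losses. Total secondary extinctions: 2.

2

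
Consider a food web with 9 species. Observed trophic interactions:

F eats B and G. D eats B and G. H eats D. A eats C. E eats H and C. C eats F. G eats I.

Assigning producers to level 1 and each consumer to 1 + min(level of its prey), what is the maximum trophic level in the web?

4

Producers (level 1): B, I.
Following each consumer down to its lowest-level prey: B → F → C → A (levels 1 through 4).
All prey of A (C 3) are at level 3 or above, so A is at level 1 + 3 = 4.
Every consumer has at least one prey at level 3 or below, so none exceeds level 4.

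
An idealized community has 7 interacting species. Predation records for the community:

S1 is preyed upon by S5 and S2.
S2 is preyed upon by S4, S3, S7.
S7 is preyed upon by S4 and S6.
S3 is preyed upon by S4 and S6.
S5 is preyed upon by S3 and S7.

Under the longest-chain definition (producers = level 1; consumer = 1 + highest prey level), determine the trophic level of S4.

Trophic level 4

S1 is a producer → level 1.
S2 eats S1 → level 2.
S3 eats S2 (level 2); other prey at levels: S5 2 → level 3.
S4 eats S3 (level 3); other prey at levels: S2 2, S7 3 → level 4.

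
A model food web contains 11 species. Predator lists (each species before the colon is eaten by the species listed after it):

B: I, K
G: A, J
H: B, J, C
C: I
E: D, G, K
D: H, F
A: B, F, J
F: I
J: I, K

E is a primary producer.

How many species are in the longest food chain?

One longest chain: E → D → H → C → I.
It has 5 species and 4 links.

5 species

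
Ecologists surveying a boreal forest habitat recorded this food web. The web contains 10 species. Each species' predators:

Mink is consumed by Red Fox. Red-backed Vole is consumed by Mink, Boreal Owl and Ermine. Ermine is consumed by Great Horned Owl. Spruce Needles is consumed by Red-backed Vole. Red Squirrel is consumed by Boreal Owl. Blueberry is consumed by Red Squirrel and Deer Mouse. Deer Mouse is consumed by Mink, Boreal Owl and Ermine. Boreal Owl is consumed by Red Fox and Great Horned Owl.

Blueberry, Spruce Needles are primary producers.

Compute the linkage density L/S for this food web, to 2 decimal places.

There are L = 14 links among S = 10 species.
L/S = 14/10 = 1.4000 ≈ 1.40.

L/S = 1.40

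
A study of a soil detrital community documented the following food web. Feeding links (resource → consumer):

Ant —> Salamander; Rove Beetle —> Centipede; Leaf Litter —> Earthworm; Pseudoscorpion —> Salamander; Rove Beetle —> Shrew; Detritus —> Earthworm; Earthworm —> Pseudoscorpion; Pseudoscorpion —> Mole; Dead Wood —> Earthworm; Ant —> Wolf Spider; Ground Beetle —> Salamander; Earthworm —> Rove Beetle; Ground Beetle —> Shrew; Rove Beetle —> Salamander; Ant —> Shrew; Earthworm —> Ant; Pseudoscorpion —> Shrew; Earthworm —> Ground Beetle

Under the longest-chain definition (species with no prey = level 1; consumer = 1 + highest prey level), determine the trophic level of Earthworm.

Trophic level 2

Leaf Litter has no prey (basal) → level 1.
Earthworm eats Leaf Litter (level 1); other prey at levels: Dead Wood 1, Detritus 1 → level 2.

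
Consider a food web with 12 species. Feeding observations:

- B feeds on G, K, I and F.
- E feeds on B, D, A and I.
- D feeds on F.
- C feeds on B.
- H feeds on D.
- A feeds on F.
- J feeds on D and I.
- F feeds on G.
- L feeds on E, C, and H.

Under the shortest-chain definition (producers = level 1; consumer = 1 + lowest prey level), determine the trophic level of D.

Trophic level 3

G is a producer → level 1.
F eats G → level 2.
D eats F → level 3.
No prey of D is below level 2, so 3 is the minimum.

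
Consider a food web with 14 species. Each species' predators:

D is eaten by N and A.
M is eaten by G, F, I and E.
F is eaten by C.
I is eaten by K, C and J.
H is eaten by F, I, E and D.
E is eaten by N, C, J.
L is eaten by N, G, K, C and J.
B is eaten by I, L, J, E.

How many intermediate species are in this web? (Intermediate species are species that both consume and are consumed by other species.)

Intermediate species (has both prey and predators): L, E, I, F, D.
Count: 5.

5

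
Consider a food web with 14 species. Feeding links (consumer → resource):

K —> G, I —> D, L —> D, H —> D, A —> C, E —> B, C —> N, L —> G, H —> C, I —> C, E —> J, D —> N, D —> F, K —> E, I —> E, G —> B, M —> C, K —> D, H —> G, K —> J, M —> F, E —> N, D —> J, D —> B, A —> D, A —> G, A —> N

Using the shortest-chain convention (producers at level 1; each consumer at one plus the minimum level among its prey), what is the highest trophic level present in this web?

Producers (level 1): F, N, B, J.
Following each consumer down to its lowest-level prey: B → G → H (levels 1 through 3).
All prey of H (G 2, C 2, D 2) are at level 2 or above, so H is at level 1 + 2 = 3.
Every consumer has at least one prey at level 2 or below, so none exceeds level 3.

3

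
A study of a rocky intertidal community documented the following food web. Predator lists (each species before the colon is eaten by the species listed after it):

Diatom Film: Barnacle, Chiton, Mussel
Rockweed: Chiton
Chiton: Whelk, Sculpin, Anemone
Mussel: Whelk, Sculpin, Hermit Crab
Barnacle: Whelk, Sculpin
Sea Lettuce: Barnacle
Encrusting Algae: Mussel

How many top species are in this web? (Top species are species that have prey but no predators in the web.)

4

Top species (has prey, but nothing eats it): Whelk, Sculpin, Hermit Crab, Anemone.
Count: 4.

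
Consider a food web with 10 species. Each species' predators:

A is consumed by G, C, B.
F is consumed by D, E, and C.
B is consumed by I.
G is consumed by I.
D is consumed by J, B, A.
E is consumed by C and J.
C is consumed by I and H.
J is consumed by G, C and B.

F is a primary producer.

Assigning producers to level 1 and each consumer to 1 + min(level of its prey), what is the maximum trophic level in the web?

4

Producers (level 1): F.
Following each consumer down to its lowest-level prey: F → D → A → G (levels 1 through 4).
All prey of G (A 3, J 3) are at level 3 or above, so G is at level 1 + 3 = 4.
Every consumer has at least one prey at level 3 or below, so none exceeds level 4.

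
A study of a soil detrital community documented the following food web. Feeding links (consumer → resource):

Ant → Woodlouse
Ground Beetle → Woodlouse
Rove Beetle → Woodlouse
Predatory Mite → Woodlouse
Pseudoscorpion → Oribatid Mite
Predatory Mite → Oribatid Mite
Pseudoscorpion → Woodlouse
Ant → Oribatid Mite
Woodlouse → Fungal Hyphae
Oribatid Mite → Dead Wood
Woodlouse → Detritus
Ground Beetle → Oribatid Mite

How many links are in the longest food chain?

One longest chain: Detritus → Woodlouse → Predatory Mite.
It has 3 species and 2 links.

2 links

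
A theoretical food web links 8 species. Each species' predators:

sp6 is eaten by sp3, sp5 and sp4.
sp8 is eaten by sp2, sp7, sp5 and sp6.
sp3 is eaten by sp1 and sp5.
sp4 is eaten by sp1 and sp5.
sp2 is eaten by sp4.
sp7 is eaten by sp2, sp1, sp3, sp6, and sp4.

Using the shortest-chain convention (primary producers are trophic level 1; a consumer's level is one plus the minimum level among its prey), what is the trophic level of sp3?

sp8 is a producer → level 1.
sp7 eats sp8 → level 2.
sp3 eats sp7 → level 3.
No prey of sp3 is below level 2, so 3 is the minimum.

Trophic level 3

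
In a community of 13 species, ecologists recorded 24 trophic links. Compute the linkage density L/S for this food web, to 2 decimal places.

L/S = 1.85

There are L = 24 links among S = 13 species.
L/S = 24/13 = 1.8462 ≈ 1.85.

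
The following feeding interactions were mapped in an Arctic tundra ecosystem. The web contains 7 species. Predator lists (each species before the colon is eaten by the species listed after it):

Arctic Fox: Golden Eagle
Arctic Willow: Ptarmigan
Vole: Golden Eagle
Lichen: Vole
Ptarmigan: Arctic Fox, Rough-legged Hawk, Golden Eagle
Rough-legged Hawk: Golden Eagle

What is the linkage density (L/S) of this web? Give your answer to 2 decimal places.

There are L = 8 links among S = 7 species.
L/S = 8/7 = 1.1429 ≈ 1.14.

L/S = 1.14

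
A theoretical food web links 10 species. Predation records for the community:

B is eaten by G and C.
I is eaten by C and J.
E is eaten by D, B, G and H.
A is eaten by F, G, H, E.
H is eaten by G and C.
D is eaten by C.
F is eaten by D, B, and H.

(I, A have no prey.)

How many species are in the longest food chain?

4 species

One longest chain: A → E → D → C.
It has 4 species and 3 links.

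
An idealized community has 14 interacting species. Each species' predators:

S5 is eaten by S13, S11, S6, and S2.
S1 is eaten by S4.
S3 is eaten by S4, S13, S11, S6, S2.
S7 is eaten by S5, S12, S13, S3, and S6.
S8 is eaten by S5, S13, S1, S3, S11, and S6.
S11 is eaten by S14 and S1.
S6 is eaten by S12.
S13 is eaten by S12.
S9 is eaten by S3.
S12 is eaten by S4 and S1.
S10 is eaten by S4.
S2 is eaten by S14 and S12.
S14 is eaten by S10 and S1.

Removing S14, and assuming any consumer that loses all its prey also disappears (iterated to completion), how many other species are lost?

Remove S14.
Round 1: S10 (all prey gone) → extinct.
No further losses. Total secondary extinctions: 1.

1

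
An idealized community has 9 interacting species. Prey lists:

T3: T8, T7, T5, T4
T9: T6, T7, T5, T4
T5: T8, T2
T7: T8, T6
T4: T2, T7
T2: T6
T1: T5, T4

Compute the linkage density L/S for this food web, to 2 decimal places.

There are L = 17 links among S = 9 species.
L/S = 17/9 = 1.8889 ≈ 1.89.

L/S = 1.89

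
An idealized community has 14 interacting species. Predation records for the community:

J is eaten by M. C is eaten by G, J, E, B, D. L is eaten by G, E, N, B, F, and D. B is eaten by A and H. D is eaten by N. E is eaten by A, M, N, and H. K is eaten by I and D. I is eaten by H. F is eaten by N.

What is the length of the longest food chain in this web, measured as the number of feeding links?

2 links

One longest chain: L → F → N.
It has 3 species and 2 links.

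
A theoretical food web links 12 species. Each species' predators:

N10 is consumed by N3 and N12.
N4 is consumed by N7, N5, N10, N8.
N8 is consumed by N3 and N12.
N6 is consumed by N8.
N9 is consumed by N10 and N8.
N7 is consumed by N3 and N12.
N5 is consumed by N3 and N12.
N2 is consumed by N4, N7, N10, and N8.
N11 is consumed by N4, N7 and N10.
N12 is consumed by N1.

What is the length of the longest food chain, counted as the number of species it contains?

One longest chain: N11 → N4 → N8 → N12 → N1.
It has 5 species and 4 links.

5 species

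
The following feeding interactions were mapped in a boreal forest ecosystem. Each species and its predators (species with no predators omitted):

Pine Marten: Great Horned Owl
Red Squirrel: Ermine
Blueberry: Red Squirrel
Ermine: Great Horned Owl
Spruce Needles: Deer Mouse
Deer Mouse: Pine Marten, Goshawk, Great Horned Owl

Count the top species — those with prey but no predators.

2

Top species (has prey, but nothing eats it): Goshawk, Great Horned Owl.
Count: 2.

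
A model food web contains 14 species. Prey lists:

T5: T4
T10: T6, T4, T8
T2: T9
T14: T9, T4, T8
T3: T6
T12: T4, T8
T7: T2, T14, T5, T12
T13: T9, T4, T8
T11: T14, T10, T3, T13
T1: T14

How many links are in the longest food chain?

One longest chain: T6 → T3 → T11.
It has 3 species and 2 links.

2 links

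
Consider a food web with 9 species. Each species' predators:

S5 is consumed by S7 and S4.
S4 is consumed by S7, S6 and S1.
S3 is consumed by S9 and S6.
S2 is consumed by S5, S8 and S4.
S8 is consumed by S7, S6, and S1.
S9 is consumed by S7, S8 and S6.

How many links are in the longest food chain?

One longest chain: S2 → S5 → S4 → S6.
It has 4 species and 3 links.

3 links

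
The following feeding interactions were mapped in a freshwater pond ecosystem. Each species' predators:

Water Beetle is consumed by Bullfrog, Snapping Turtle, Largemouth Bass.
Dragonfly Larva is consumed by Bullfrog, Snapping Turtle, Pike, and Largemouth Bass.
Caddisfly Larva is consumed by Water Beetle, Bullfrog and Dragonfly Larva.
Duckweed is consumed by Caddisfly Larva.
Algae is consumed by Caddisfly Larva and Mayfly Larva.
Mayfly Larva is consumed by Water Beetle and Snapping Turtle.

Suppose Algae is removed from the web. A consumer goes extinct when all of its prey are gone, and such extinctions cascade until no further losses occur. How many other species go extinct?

1

Remove Algae.
Round 1: Mayfly Larva (all prey gone) → extinct.
No further losses. Total secondary extinctions: 1.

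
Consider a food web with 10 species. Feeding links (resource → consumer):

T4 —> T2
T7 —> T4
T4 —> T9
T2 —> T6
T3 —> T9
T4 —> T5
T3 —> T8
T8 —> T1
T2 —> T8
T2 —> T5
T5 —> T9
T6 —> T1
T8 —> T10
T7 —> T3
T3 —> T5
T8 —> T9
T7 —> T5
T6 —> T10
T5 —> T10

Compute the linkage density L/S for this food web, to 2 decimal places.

L/S = 1.90

There are L = 19 links among S = 10 species.
L/S = 19/10 = 1.9000 ≈ 1.90.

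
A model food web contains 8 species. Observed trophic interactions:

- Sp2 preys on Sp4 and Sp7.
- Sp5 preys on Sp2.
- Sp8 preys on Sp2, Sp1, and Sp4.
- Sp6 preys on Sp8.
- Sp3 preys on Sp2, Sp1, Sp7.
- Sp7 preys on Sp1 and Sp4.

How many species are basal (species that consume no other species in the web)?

2

Basal species (no prey listed): Sp4, Sp1.
Count: 2.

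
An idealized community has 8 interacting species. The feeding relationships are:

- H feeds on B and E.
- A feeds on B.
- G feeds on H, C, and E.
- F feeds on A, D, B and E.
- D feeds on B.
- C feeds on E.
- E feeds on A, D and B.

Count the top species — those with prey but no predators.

2

Top species (has prey, but nothing eats it): F, G.
Count: 2.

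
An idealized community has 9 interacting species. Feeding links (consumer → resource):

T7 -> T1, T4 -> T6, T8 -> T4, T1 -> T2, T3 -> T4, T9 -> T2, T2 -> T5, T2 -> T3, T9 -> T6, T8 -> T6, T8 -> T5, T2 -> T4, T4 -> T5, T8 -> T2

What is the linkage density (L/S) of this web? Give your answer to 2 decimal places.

L/S = 1.56

There are L = 14 links among S = 9 species.
L/S = 14/9 = 1.5556 ≈ 1.56.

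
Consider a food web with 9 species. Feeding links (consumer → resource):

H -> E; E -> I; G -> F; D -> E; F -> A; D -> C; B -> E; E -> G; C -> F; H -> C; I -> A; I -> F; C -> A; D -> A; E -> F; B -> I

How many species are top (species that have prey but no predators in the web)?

3

Top species (has prey, but nothing eats it): H, D, B.
Count: 3.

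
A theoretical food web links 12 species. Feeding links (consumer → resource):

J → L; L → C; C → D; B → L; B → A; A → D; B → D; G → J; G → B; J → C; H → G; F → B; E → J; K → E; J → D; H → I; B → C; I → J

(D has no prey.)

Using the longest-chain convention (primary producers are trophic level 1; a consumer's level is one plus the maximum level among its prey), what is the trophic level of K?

Trophic level 6

D is a producer → level 1.
C eats D → level 2.
L eats C → level 3.
J eats L (level 3); other prey at levels: D 1, C 2 → level 4.
E eats J → level 5.
K eats E → level 6.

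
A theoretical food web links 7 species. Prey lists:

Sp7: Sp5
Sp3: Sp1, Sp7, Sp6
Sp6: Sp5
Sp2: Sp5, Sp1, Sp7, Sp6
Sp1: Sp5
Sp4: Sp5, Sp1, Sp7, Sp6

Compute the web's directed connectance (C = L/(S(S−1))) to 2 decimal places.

The web has S = 7 species and L = 14 feeding links.
C = L / (S(S−1)) = 14 / 42 = 0.3333 ≈ 0.33.

C = 0.33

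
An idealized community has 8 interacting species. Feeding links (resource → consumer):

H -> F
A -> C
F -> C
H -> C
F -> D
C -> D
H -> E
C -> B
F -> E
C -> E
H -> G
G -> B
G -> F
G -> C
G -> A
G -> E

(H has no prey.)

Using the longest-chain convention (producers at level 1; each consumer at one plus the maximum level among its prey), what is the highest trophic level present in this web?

5

Producers (level 1): H.
H → G → A → C → E gives E level 5.
No species has a prey at level 5, so no species reaches level 6.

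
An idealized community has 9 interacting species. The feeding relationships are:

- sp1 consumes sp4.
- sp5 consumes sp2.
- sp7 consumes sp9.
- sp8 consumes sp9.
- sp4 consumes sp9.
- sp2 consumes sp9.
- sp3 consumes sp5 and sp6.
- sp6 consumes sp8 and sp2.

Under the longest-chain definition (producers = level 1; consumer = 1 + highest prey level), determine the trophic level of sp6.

Trophic level 3

sp9 is a producer → level 1.
sp8 eats sp9 → level 2.
sp6 eats sp8 (level 2); other prey at levels: sp2 2 → level 3.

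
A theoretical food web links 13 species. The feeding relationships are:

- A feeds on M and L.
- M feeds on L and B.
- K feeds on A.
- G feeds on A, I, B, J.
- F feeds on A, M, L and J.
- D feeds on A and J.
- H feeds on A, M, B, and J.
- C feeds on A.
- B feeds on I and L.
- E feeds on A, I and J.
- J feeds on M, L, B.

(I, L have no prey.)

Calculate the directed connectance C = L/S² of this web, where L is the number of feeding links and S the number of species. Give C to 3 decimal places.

C = 0.166

The web has S = 13 species and L = 28 feeding links.
C = L / S² = 28 / 169 = 0.1657 ≈ 0.166.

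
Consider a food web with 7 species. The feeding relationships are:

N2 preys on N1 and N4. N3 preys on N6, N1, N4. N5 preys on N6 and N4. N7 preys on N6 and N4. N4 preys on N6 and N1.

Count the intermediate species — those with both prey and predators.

Intermediate species (has both prey and predators): N4.
Count: 1.

1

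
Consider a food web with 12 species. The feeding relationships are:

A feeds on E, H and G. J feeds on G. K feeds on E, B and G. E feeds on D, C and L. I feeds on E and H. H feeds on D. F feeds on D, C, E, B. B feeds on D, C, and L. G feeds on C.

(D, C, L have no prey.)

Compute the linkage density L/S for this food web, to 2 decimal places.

There are L = 21 links among S = 12 species.
L/S = 21/12 = 1.7500 ≈ 1.75.

L/S = 1.75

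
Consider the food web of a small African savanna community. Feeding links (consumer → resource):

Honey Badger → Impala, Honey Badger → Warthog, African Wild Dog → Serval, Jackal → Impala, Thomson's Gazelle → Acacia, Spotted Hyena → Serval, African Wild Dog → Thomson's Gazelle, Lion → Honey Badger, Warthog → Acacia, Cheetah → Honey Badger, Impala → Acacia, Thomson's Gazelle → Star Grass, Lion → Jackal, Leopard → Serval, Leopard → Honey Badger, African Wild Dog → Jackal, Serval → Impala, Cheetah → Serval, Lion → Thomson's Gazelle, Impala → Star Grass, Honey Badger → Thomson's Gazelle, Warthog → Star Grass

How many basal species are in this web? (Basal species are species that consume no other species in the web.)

Basal species (no prey listed): Star Grass, Acacia.
Count: 2.

2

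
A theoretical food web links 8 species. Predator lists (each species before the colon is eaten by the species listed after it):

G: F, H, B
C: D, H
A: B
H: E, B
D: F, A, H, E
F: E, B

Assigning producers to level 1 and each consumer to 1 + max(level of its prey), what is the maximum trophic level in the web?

4

Producers (level 1): G, C.
C → D → F → B gives B level 4.
No species has a prey at level 4, so no species reaches level 5.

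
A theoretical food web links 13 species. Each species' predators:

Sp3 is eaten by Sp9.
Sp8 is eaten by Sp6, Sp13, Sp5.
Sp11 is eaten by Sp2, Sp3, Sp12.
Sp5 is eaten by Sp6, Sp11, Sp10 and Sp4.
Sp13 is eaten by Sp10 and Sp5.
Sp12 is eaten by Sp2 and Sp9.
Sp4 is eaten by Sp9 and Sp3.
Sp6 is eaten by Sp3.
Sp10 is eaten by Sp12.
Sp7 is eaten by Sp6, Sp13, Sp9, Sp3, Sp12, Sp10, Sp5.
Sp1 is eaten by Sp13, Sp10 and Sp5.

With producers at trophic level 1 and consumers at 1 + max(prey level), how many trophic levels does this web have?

Producers (level 1): Sp8, Sp7, Sp1.
Sp8 → Sp13 → Sp5 → Sp6 → Sp3 → Sp9 gives Sp9 level 6.
No species has a prey at level 6, so no species reaches level 7.

6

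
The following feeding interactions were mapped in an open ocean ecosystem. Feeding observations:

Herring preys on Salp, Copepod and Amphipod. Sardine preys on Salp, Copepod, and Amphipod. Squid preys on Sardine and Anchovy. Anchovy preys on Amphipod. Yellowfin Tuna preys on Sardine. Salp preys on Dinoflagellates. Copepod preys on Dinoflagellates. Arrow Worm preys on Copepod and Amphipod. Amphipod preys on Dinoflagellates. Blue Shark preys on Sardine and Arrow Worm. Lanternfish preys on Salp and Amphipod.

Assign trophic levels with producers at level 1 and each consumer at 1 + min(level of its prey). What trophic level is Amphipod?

Dinoflagellates is a producer → level 1.
Amphipod eats Dinoflagellates → level 2.

Trophic level 2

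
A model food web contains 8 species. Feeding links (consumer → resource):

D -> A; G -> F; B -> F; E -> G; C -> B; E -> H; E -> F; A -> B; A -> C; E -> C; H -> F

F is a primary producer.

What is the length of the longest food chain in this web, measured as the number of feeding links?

One longest chain: F → B → C → A → D.
It has 5 species and 4 links.

4 links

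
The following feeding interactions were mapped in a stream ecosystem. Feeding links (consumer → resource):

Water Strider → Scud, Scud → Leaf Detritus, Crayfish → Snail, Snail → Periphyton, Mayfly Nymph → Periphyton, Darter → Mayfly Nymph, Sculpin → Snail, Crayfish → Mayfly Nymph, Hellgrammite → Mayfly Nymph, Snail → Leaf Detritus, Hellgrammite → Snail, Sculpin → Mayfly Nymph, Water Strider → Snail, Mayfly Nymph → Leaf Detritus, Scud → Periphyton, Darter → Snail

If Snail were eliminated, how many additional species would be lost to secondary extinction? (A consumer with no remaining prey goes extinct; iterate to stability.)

0

Remove Snail.
Every predator of it retains at least one other prey: Water Strider still has Scud; Darter still has Mayfly Nymph; Sculpin still has Mayfly Nymph; Crayfish still has Mayfly Nymph; Hellgrammite still has Mayfly Nymph.
No consumer loses all prey, so no secondary extinctions occur.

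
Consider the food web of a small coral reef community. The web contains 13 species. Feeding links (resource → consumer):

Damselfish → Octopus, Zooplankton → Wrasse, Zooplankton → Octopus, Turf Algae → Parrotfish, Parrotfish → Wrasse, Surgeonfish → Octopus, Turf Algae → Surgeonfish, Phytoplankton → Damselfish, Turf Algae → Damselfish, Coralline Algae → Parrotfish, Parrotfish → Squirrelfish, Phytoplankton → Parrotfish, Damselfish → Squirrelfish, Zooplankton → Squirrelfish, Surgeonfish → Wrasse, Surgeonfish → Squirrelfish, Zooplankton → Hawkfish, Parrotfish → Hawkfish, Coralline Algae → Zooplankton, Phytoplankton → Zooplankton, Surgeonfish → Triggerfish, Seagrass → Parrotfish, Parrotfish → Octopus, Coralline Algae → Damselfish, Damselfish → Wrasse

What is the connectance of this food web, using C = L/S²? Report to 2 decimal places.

The web has S = 13 species and L = 25 feeding links.
C = L / S² = 25 / 169 = 0.1479 ≈ 0.15.

C = 0.15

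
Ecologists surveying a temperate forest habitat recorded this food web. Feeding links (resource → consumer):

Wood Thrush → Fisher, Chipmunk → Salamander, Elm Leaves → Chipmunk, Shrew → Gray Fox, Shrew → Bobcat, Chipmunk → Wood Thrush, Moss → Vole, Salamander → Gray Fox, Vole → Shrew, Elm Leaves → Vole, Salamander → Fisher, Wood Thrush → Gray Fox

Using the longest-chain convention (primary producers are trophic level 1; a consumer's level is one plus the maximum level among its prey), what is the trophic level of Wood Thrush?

Trophic level 3

Elm Leaves is a producer → level 1.
Chipmunk eats Elm Leaves → level 2.
Wood Thrush eats Chipmunk → level 3.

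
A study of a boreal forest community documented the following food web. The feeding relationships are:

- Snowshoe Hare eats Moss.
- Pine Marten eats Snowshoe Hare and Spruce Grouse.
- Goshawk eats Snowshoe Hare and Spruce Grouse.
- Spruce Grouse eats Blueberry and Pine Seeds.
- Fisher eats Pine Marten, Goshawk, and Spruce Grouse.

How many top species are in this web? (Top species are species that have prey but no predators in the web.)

Top species (has prey, but nothing eats it): Fisher.
Count: 1.

1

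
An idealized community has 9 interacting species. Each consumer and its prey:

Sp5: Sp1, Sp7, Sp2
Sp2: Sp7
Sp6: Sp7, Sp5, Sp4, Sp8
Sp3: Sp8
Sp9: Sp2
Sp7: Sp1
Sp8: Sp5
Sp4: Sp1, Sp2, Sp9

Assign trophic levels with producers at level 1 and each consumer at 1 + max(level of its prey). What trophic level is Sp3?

Trophic level 6

Sp1 is a producer → level 1.
Sp7 eats Sp1 → level 2.
Sp2 eats Sp7 → level 3.
Sp5 eats Sp2 (level 3); other prey at levels: Sp1 1, Sp7 2 → level 4.
Sp8 eats Sp5 → level 5.
Sp3 eats Sp8 → level 6.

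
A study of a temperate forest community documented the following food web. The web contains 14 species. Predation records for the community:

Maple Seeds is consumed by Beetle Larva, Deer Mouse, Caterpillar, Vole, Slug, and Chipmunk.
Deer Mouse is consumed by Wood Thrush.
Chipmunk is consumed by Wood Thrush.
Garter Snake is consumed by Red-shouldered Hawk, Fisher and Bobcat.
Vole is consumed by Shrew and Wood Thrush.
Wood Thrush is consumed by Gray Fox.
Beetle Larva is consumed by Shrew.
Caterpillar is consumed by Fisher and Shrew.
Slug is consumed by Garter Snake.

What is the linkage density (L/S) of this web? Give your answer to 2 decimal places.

There are L = 18 links among S = 14 species.
L/S = 18/14 = 1.2857 ≈ 1.29.

L/S = 1.29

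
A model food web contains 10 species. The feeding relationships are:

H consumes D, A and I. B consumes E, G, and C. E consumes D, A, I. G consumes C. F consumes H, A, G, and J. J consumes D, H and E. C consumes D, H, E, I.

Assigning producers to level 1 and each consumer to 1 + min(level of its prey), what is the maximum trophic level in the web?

Producers (level 1): D, I, A.
Following each consumer down to its lowest-level prey: D → E → B (levels 1 through 3).
All prey of B (E 2, C 2, G 3) are at level 2 or above, so B is at level 1 + 2 = 3.
Every consumer has at least one prey at level 2 or below, so none exceeds level 3.

3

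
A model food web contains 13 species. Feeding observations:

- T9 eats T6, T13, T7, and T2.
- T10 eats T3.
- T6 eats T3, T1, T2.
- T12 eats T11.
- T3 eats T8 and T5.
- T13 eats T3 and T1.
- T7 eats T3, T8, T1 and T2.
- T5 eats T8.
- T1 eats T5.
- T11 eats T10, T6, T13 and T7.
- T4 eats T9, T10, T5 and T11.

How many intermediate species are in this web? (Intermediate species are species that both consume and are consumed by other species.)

9

Intermediate species (has both prey and predators): T5, T3, T1, T7, T10, T13, T6, T11, T9.
Count: 9.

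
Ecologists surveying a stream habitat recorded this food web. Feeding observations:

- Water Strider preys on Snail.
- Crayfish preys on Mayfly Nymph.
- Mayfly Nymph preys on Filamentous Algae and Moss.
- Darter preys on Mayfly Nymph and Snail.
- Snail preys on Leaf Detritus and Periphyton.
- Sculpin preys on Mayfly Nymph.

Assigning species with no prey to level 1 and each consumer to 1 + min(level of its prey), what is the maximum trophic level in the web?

3

Basal resources (level 1): Periphyton, Moss, Filamentous Algae, Leaf Detritus.
Following each consumer down to its lowest-level prey: Moss → Mayfly Nymph → Sculpin (levels 1 through 3).
All prey of Sculpin (Mayfly Nymph 2) are at level 2 or above, so Sculpin is at level 1 + 2 = 3.
Every consumer has at least one prey at level 2 or below, so none exceeds level 3.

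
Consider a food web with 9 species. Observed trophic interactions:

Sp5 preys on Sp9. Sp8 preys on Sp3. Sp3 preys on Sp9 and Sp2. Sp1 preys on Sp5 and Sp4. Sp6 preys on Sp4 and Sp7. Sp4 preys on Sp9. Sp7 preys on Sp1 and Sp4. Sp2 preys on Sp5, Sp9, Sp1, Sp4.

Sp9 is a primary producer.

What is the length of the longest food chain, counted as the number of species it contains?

One longest chain: Sp9 → Sp4 → Sp1 → Sp2 → Sp3 → Sp8.
It has 6 species and 5 links.

6 species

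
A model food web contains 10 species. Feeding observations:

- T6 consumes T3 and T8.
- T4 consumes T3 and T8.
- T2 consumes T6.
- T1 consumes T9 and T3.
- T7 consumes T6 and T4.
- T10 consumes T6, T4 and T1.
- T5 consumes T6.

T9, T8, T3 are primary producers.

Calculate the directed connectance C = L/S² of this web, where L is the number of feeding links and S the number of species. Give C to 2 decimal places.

The web has S = 10 species and L = 13 feeding links.
C = L / S² = 13 / 100 = 0.1300 ≈ 0.13.

C = 0.13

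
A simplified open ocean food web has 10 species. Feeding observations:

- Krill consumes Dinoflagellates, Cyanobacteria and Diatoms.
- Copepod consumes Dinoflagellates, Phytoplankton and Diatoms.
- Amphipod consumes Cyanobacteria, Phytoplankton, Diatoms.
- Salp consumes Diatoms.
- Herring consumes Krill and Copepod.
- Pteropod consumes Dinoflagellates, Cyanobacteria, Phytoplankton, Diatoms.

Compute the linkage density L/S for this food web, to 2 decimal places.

There are L = 16 links among S = 10 species.
L/S = 16/10 = 1.6000 ≈ 1.60.

L/S = 1.60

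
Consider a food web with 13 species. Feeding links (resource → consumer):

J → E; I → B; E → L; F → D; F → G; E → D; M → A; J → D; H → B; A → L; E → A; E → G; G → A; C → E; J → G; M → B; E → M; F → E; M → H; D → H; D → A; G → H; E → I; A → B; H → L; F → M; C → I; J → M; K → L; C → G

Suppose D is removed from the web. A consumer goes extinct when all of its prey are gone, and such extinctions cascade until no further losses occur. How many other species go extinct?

Remove D.
Every predator of it retains at least one other prey: H still has M, G; A still has E, M, G.
No consumer loses all prey, so no secondary extinctions occur.

0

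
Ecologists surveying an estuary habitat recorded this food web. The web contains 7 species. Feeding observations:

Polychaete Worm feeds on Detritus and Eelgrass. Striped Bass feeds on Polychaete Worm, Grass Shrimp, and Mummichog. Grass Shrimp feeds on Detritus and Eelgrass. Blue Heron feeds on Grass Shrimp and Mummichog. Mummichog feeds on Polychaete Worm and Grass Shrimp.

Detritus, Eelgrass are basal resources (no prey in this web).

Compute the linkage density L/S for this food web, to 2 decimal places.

There are L = 11 links among S = 7 species.
L/S = 11/7 = 1.5714 ≈ 1.57.

L/S = 1.57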